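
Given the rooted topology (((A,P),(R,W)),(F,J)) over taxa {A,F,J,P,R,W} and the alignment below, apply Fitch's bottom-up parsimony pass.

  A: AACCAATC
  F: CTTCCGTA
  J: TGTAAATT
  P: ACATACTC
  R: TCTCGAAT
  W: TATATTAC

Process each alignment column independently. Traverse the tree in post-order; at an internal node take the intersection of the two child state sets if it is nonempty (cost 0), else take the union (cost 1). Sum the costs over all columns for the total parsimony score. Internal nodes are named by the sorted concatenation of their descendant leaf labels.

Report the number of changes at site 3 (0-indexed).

site 0, node AP: A={A} ∩ P={A} → {A} (+0)
site 0, node RW: R={T} ∩ W={T} → {T} (+0)
site 0, node APRW: AP={A} ∪ RW={T} → {A,T} (+1)
site 0, node FJ: F={C} ∪ J={T} → {C,T} (+1)
site 0, node AFJPRW: APRW={A,T} ∩ FJ={C,T} → {T} (+0)
site 1, node AP: A={A} ∪ P={C} → {A,C} (+1)
site 1, node RW: R={C} ∪ W={A} → {A,C} (+1)
site 1, node APRW: AP={A,C} ∩ RW={A,C} → {A,C} (+0)
site 1, node FJ: F={T} ∪ J={G} → {G,T} (+1)
site 1, node AFJPRW: APRW={A,C} ∪ FJ={G,T} → {A,C,G,T} (+1)
site 2, node AP: A={C} ∪ P={A} → {A,C} (+1)
site 2, node RW: R={T} ∩ W={T} → {T} (+0)
site 2, node APRW: AP={A,C} ∪ RW={T} → {A,C,T} (+1)
site 2, node FJ: F={T} ∩ J={T} → {T} (+0)
site 2, node AFJPRW: APRW={A,C,T} ∩ FJ={T} → {T} (+0)
site 3, node AP: A={C} ∪ P={T} → {C,T} (+1)
site 3, node RW: R={C} ∪ W={A} → {A,C} (+1)
site 3, node APRW: AP={C,T} ∩ RW={A,C} → {C} (+0)
site 3, node FJ: F={C} ∪ J={A} → {A,C} (+1)
site 3, node AFJPRW: APRW={C} ∩ FJ={A,C} → {C} (+0)
site 4, node AP: A={A} ∩ P={A} → {A} (+0)
site 4, node RW: R={G} ∪ W={T} → {G,T} (+1)
site 4, node APRW: AP={A} ∪ RW={G,T} → {A,G,T} (+1)
site 4, node FJ: F={C} ∪ J={A} → {A,C} (+1)
site 4, node AFJPRW: APRW={A,G,T} ∩ FJ={A,C} → {A} (+0)
site 5, node AP: A={A} ∪ P={C} → {A,C} (+1)
site 5, node RW: R={A} ∪ W={T} → {A,T} (+1)
site 5, node APRW: AP={A,C} ∩ RW={A,T} → {A} (+0)
site 5, node FJ: F={G} ∪ J={A} → {A,G} (+1)
site 5, node AFJPRW: APRW={A} ∩ FJ={A,G} → {A} (+0)
site 6, node AP: A={T} ∩ P={T} → {T} (+0)
site 6, node RW: R={A} ∩ W={A} → {A} (+0)
site 6, node APRW: AP={T} ∪ RW={A} → {A,T} (+1)
site 6, node FJ: F={T} ∩ J={T} → {T} (+0)
site 6, node AFJPRW: APRW={A,T} ∩ FJ={T} → {T} (+0)
site 7, node AP: A={C} ∩ P={C} → {C} (+0)
site 7, node RW: R={T} ∪ W={C} → {C,T} (+1)
site 7, node APRW: AP={C} ∩ RW={C,T} → {C} (+0)
site 7, node FJ: F={A} ∪ J={T} → {A,T} (+1)
site 7, node AFJPRW: APRW={C} ∪ FJ={A,T} → {A,C,T} (+1)
per-site changes: [2, 4, 2, 3, 3, 3, 1, 3]; total = 21

3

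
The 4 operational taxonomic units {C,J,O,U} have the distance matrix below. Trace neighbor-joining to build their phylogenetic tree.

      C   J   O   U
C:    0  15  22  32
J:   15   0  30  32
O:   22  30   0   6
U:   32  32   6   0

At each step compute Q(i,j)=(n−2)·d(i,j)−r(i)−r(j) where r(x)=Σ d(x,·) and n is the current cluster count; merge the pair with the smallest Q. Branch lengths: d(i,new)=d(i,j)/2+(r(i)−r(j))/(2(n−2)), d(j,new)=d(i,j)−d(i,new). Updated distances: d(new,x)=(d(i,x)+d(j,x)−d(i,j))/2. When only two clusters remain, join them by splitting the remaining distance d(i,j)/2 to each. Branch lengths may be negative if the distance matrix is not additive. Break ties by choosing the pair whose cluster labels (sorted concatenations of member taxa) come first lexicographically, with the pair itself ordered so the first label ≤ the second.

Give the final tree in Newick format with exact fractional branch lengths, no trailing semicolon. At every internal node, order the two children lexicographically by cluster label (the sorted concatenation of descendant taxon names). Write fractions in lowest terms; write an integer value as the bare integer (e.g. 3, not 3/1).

(((C:11/2,J:19/2):37/2,O:0):3,U:3)

iteration 1: select C,J (d=15, Q=-116); attach at lengths (11/2, 19/2); label the merged cluster CJ
  updated: d(CJ,O)=37/2, d(CJ,U)=49/2
iteration 2: select CJ,O (d=37/2, Q=-49); attach at lengths (37/2, 0); label the merged cluster CJO
  updated: d(CJO,U)=6
iteration 3: select CJO,U (d=6); attach at lengths (3, 3); label the merged cluster CJOU
final tree: (((C:11/2,J:19/2):37/2,O:0):3,U:3)
total length: 79/2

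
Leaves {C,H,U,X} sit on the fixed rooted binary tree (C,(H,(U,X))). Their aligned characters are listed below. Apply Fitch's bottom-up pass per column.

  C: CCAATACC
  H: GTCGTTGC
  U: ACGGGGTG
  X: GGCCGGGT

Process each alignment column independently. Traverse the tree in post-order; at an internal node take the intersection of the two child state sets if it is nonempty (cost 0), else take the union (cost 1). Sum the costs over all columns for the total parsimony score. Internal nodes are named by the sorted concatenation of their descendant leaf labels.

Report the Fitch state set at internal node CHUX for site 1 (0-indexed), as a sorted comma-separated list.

[col 0] UX: children U:{A}, X:{G} ∪→ {A,G}; cost 1
[col 0] HUX: children H:{G}, UX:{A,G} ∩→ {G}; cost 0
[col 0] CHUX: children C:{C}, HUX:{G} ∪→ {C,G}; cost 1
[col 1] UX: children U:{C}, X:{G} ∪→ {C,G}; cost 1
[col 1] HUX: children H:{T}, UX:{C,G} ∪→ {C,G,T}; cost 1
[col 1] CHUX: children C:{C}, HUX:{C,G,T} ∩→ {C}; cost 0
[col 2] UX: children U:{G}, X:{C} ∪→ {C,G}; cost 1
[col 2] HUX: children H:{C}, UX:{C,G} ∩→ {C}; cost 0
[col 2] CHUX: children C:{A}, HUX:{C} ∪→ {A,C}; cost 1
[col 3] UX: children U:{G}, X:{C} ∪→ {C,G}; cost 1
[col 3] HUX: children H:{G}, UX:{C,G} ∩→ {G}; cost 0
[col 3] CHUX: children C:{A}, HUX:{G} ∪→ {A,G}; cost 1
[col 4] UX: children U:{G}, X:{G} ∩→ {G}; cost 0
[col 4] HUX: children H:{T}, UX:{G} ∪→ {G,T}; cost 1
[col 4] CHUX: children C:{T}, HUX:{G,T} ∩→ {T}; cost 0
[col 5] UX: children U:{G}, X:{G} ∩→ {G}; cost 0
[col 5] HUX: children H:{T}, UX:{G} ∪→ {G,T}; cost 1
[col 5] CHUX: children C:{A}, HUX:{G,T} ∪→ {A,G,T}; cost 1
[col 6] UX: children U:{T}, X:{G} ∪→ {G,T}; cost 1
[col 6] HUX: children H:{G}, UX:{G,T} ∩→ {G}; cost 0
[col 6] CHUX: children C:{C}, HUX:{G} ∪→ {C,G}; cost 1
[col 7] UX: children U:{G}, X:{T} ∪→ {G,T}; cost 1
[col 7] HUX: children H:{C}, UX:{G,T} ∪→ {C,G,T}; cost 1
[col 7] CHUX: children C:{C}, HUX:{C,G,T} ∩→ {C}; cost 0
per-site changes: [2, 2, 2, 2, 1, 2, 2, 2]; total = 15

C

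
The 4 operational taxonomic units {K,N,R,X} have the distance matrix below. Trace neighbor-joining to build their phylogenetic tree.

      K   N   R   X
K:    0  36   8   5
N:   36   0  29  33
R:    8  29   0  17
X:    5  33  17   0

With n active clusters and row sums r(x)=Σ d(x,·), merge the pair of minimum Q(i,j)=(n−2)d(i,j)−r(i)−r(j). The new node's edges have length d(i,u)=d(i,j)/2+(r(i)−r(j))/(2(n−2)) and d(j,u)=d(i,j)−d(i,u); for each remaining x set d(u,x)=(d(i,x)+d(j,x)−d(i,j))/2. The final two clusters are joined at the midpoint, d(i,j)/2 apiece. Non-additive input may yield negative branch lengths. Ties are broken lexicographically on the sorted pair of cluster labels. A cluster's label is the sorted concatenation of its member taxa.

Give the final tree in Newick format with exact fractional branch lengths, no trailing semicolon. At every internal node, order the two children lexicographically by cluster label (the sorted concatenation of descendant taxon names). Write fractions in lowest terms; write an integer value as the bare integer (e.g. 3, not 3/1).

(((K:1,X:4):13/2,N:51/2):7/4,R:7/4)

step 1: merge (K,X) at d=5, Q=-94; branch lengths K→1, X→4; new cluster KX
  updated: d(KX,N)=32, d(KX,R)=10
step 2: merge (KX,N) at d=32, Q=-71; branch lengths KX→13/2, N→51/2; new cluster KNX
  updated: d(KNX,R)=7/2
step 3: merge (KNX,R) at d=7/2; branch lengths KNX→7/4, R→7/4; new cluster KNRX
final tree: (((K:1,X:4):13/2,N:51/2):7/4,R:7/4)
total length: 81/2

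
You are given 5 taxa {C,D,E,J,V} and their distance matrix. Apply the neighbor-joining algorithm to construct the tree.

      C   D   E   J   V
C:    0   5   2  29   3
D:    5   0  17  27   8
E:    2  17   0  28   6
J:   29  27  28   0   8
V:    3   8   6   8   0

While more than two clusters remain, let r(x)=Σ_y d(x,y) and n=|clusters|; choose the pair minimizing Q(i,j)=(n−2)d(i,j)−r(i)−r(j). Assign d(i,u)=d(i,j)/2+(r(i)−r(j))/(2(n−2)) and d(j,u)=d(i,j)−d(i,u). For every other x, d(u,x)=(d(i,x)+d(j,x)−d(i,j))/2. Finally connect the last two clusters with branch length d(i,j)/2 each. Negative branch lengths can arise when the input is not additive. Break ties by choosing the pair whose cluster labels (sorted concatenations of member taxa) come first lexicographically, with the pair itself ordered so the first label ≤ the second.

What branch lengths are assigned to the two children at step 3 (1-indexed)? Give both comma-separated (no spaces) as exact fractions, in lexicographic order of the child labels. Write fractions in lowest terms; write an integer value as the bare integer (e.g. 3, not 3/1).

4,6

1. join J+V (d=8, Q=-93) ⇒ JV; edges |J|=91/6, |V|=-43/6
  updated: d(C,JV)=12, d(D,JV)=27/2, d(E,JV)=13
2. join C+E (d=2, Q=-47) ⇒ CE; edges |C|=-9/4, |E|=17/4
  updated: d(CE,D)=10, d(CE,JV)=23/2
3. join CE+D (d=10, Q=-35) ⇒ CDE; edges |CE|=4, |D|=6
  updated: d(CDE,JV)=15/2
4. join CDE+JV (d=15/2) ⇒ CDEJV; edges |CDE|=15/4, |JV|=15/4
final tree: (((C:-9/4,E:17/4):4,D:6):15/4,(J:91/6,V:-43/6):15/4)
total length: 55/2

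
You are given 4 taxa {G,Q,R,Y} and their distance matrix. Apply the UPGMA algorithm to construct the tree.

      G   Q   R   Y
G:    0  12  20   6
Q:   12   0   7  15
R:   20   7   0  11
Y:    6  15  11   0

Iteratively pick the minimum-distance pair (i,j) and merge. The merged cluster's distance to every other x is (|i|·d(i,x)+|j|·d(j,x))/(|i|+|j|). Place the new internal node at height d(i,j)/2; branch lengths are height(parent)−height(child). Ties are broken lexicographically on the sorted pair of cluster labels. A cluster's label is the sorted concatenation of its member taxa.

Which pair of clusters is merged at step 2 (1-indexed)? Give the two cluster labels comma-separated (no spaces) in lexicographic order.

Q,R

iteration 1: select G,Y (d=6); attach at lengths (3, 3); label the merged cluster GY
  updated: d(GY,Q)=27/2, d(GY,R)=31/2
iteration 2: select Q,R (d=7); attach at lengths (7/2, 7/2); label the merged cluster QR
  updated: d(GY,QR)=29/2
iteration 3: select GY,QR (d=29/2); attach at lengths (17/4, 15/4); label the merged cluster GQRY
final tree: ((G:3,Y:3):17/4,(Q:7/2,R:7/2):15/4)
total length: 21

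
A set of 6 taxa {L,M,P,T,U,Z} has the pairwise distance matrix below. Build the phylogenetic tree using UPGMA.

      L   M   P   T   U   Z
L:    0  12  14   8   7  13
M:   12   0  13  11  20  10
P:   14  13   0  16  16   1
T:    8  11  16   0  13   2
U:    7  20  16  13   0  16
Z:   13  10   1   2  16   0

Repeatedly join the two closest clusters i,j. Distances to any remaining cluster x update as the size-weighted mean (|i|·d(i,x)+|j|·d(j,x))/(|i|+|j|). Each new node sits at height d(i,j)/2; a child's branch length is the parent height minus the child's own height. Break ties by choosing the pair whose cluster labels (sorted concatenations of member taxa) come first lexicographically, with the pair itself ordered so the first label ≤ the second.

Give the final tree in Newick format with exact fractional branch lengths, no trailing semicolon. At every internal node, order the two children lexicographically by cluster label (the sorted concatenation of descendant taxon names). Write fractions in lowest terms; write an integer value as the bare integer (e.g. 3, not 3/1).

1. join P+Z (d=1) ⇒ PZ; edges |P|=1/2, |Z|=1/2
  updated: d(L,PZ)=27/2, d(M,PZ)=23/2, d(PZ,T)=9, d(PZ,U)=16
2. join L+U (d=7) ⇒ LU; edges |L|=7/2, |U|=7/2
  updated: d(LU,M)=16, d(LU,PZ)=59/4, d(LU,T)=21/2
3. join PZ+T (d=9) ⇒ PTZ; edges |PZ|=4, |T|=9/2
  updated: d(LU,PTZ)=40/3, d(M,PTZ)=34/3
4. join M+PTZ (d=34/3) ⇒ MPTZ; edges |M|=17/3, |PTZ|=7/6
  updated: d(LU,MPTZ)=14
5. join LU+MPTZ (d=14) ⇒ LMPTUZ; edges |LU|=7/2, |MPTZ|=4/3
final tree: ((L:7/2,U:7/2):7/2,(M:17/3,((P:1/2,Z:1/2):4,T:9/2):7/6):4/3)
total length: 169/6

((L:7/2,U:7/2):7/2,(M:17/3,((P:1/2,Z:1/2):4,T:9/2):7/6):4/3)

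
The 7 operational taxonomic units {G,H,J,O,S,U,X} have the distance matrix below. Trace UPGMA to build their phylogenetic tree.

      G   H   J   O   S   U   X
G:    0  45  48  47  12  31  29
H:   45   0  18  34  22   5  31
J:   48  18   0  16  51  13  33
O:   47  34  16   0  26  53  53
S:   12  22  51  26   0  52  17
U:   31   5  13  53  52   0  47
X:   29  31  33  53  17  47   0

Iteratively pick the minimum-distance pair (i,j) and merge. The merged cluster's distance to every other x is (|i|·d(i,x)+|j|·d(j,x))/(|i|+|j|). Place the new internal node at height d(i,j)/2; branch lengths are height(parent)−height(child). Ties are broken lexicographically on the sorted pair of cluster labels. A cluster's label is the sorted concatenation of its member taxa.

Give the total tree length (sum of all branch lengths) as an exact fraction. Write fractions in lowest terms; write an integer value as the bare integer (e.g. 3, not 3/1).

1025/12

iteration 1: select H,U (d=5); attach at lengths (5/2, 5/2); label the merged cluster HU
  updated: d(G,HU)=38, d(HU,J)=31/2, d(HU,O)=87/2, d(HU,S)=37, d(HU,X)=39
iteration 2: select G,S (d=12); attach at lengths (6, 6); label the merged cluster GS
  updated: d(GS,HU)=75/2, d(GS,J)=99/2, d(GS,O)=73/2, d(GS,X)=23
iteration 3: select HU,J (d=31/2); attach at lengths (21/4, 31/4); label the merged cluster HJU
  updated: d(GS,HJU)=83/2, d(HJU,O)=103/3, d(HJU,X)=37
iteration 4: select GS,X (d=23); attach at lengths (11/2, 23/2); label the merged cluster GSX
  updated: d(GSX,HJU)=40, d(GSX,O)=42
iteration 5: select HJU,O (d=103/3); attach at lengths (113/12, 103/6); label the merged cluster HJOU
  updated: d(GSX,HJOU)=81/2
iteration 6: select GSX,HJOU (d=81/2); attach at lengths (35/4, 37/12); label the merged cluster GHJOSUX
final tree: (((G:6,S:6):11/2,X:23/2):35/4,(((H:5/2,U:5/2):21/4,J:31/4):113/12,O:103/6):37/12)
total length: 1025/12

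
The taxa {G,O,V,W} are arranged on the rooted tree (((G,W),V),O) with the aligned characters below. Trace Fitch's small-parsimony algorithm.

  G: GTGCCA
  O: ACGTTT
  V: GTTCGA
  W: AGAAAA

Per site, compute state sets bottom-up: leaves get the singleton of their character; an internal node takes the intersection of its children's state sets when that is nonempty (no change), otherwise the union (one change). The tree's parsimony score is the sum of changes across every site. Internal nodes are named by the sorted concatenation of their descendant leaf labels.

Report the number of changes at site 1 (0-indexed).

[col 0] GW: children G:{G}, W:{A} ∪→ {A,G}; cost 1
[col 0] GVW: children GW:{A,G}, V:{G} ∩→ {G}; cost 0
[col 0] GOVW: children GVW:{G}, O:{A} ∪→ {A,G}; cost 1
[col 1] GW: children G:{T}, W:{G} ∪→ {G,T}; cost 1
[col 1] GVW: children GW:{G,T}, V:{T} ∩→ {T}; cost 0
[col 1] GOVW: children GVW:{T}, O:{C} ∪→ {C,T}; cost 1
[col 2] GW: children G:{G}, W:{A} ∪→ {A,G}; cost 1
[col 2] GVW: children GW:{A,G}, V:{T} ∪→ {A,G,T}; cost 1
[col 2] GOVW: children GVW:{A,G,T}, O:{G} ∩→ {G}; cost 0
[col 3] GW: children G:{C}, W:{A} ∪→ {A,C}; cost 1
[col 3] GVW: children GW:{A,C}, V:{C} ∩→ {C}; cost 0
[col 3] GOVW: children GVW:{C}, O:{T} ∪→ {C,T}; cost 1
[col 4] GW: children G:{C}, W:{A} ∪→ {A,C}; cost 1
[col 4] GVW: children GW:{A,C}, V:{G} ∪→ {A,C,G}; cost 1
[col 4] GOVW: children GVW:{A,C,G}, O:{T} ∪→ {A,C,G,T}; cost 1
[col 5] GW: children G:{A}, W:{A} ∩→ {A}; cost 0
[col 5] GVW: children GW:{A}, V:{A} ∩→ {A}; cost 0
[col 5] GOVW: children GVW:{A}, O:{T} ∪→ {A,T}; cost 1
per-site changes: [2, 2, 2, 2, 3, 1]; total = 12

2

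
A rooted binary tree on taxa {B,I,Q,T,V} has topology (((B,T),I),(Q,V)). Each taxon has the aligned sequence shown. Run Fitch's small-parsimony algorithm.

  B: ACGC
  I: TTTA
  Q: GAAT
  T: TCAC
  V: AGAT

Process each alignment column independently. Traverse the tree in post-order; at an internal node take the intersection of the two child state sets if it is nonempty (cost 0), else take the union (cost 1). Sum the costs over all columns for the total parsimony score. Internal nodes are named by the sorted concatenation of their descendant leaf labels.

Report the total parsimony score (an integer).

site 0, node BT: B={A} ∪ T={T} → {A,T} (+1)
site 0, node BIT: BT={A,T} ∩ I={T} → {T} (+0)
site 0, node QV: Q={G} ∪ V={A} → {A,G} (+1)
site 0, node BIQTV: BIT={T} ∪ QV={A,G} → {A,G,T} (+1)
site 1, node BT: B={C} ∩ T={C} → {C} (+0)
site 1, node BIT: BT={C} ∪ I={T} → {C,T} (+1)
site 1, node QV: Q={A} ∪ V={G} → {A,G} (+1)
site 1, node BIQTV: BIT={C,T} ∪ QV={A,G} → {A,C,G,T} (+1)
site 2, node BT: B={G} ∪ T={A} → {A,G} (+1)
site 2, node BIT: BT={A,G} ∪ I={T} → {A,G,T} (+1)
site 2, node QV: Q={A} ∩ V={A} → {A} (+0)
site 2, node BIQTV: BIT={A,G,T} ∩ QV={A} → {A} (+0)
site 3, node BT: B={C} ∩ T={C} → {C} (+0)
site 3, node BIT: BT={C} ∪ I={A} → {A,C} (+1)
site 3, node QV: Q={T} ∩ V={T} → {T} (+0)
site 3, node BIQTV: BIT={A,C} ∪ QV={T} → {A,C,T} (+1)
per-site changes: [3, 3, 2, 2]; total = 10

10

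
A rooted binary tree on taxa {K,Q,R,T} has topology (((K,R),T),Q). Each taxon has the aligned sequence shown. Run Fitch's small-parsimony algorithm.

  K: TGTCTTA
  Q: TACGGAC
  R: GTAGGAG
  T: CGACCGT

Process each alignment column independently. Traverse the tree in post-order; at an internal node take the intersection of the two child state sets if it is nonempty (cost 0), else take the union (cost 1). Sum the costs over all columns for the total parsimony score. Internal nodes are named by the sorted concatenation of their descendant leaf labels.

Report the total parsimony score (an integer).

KR@0: {T} ∪ {G} = {G,T} (union, +1)
KRT@0: {G,T} ∪ {C} = {C,G,T} (union, +1)
KQRT@0: {C,G,T} ∩ {T} = {T} (intersection, +0)
KR@1: {G} ∪ {T} = {G,T} (union, +1)
KRT@1: {G,T} ∩ {G} = {G} (intersection, +0)
KQRT@1: {G} ∪ {A} = {A,G} (union, +1)
KR@2: {T} ∪ {A} = {A,T} (union, +1)
KRT@2: {A,T} ∩ {A} = {A} (intersection, +0)
KQRT@2: {A} ∪ {C} = {A,C} (union, +1)
KR@3: {C} ∪ {G} = {C,G} (union, +1)
KRT@3: {C,G} ∩ {C} = {C} (intersection, +0)
KQRT@3: {C} ∪ {G} = {C,G} (union, +1)
KR@4: {T} ∪ {G} = {G,T} (union, +1)
KRT@4: {G,T} ∪ {C} = {C,G,T} (union, +1)
KQRT@4: {C,G,T} ∩ {G} = {G} (intersection, +0)
KR@5: {T} ∪ {A} = {A,T} (union, +1)
KRT@5: {A,T} ∪ {G} = {A,G,T} (union, +1)
KQRT@5: {A,G,T} ∩ {A} = {A} (intersection, +0)
KR@6: {A} ∪ {G} = {A,G} (union, +1)
KRT@6: {A,G} ∪ {T} = {A,G,T} (union, +1)
KQRT@6: {A,G,T} ∪ {C} = {A,C,G,T} (union, +1)
per-site changes: [2, 2, 2, 2, 2, 2, 3]; total = 15

15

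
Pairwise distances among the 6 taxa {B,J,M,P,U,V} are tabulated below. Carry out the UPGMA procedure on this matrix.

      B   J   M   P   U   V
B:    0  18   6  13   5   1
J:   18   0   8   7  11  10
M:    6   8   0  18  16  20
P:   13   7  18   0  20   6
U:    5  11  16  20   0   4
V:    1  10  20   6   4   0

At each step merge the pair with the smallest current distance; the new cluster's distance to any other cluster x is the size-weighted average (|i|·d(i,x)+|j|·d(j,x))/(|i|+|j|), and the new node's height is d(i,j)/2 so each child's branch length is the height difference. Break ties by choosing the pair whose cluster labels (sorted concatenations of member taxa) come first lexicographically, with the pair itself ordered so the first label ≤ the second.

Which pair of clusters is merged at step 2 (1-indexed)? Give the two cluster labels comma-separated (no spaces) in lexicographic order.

BV,U

step 1: merge (B,V) at d=1; branch lengths B→1/2, V→1/2; new cluster BV
  updated: d(BV,J)=14, d(BV,M)=13, d(BV,P)=19/2, d(BV,U)=9/2
step 2: merge (BV,U) at d=9/2; branch lengths BV→7/4, U→9/4; new cluster BUV
  updated: d(BUV,J)=13, d(BUV,M)=14, d(BUV,P)=13
step 3: merge (J,P) at d=7; branch lengths J→7/2, P→7/2; new cluster JP
  updated: d(BUV,JP)=13, d(JP,M)=13
step 4: merge (BUV,JP) at d=13; branch lengths BUV→17/4, JP→3; new cluster BJPUV
  updated: d(BJPUV,M)=68/5
step 5: merge (BJPUV,M) at d=68/5; branch lengths BJPUV→3/10, M→34/5; new cluster BJMPUV
final tree: ((((B:1/2,V:1/2):7/4,U:9/4):17/4,(J:7/2,P:7/2):3):3/10,M:34/5)
total length: 527/20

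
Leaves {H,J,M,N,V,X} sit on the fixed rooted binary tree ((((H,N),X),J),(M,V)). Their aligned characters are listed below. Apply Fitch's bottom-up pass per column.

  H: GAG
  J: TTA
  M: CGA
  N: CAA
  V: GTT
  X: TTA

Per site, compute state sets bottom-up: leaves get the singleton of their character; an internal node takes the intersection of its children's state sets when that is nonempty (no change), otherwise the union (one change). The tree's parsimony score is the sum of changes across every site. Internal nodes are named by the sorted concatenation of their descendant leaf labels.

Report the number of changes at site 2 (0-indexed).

2

HN@0: {G} ∪ {C} = {C,G} (union, +1)
HNX@0: {C,G} ∪ {T} = {C,G,T} (union, +1)
HJNX@0: {C,G,T} ∩ {T} = {T} (intersection, +0)
MV@0: {C} ∪ {G} = {C,G} (union, +1)
HJMNVX@0: {T} ∪ {C,G} = {C,G,T} (union, +1)
HN@1: {A} ∩ {A} = {A} (intersection, +0)
HNX@1: {A} ∪ {T} = {A,T} (union, +1)
HJNX@1: {A,T} ∩ {T} = {T} (intersection, +0)
MV@1: {G} ∪ {T} = {G,T} (union, +1)
HJMNVX@1: {T} ∩ {G,T} = {T} (intersection, +0)
HN@2: {G} ∪ {A} = {A,G} (union, +1)
HNX@2: {A,G} ∩ {A} = {A} (intersection, +0)
HJNX@2: {A} ∩ {A} = {A} (intersection, +0)
MV@2: {A} ∪ {T} = {A,T} (union, +1)
HJMNVX@2: {A} ∩ {A,T} = {A} (intersection, +0)
per-site changes: [4, 2, 2]; total = 8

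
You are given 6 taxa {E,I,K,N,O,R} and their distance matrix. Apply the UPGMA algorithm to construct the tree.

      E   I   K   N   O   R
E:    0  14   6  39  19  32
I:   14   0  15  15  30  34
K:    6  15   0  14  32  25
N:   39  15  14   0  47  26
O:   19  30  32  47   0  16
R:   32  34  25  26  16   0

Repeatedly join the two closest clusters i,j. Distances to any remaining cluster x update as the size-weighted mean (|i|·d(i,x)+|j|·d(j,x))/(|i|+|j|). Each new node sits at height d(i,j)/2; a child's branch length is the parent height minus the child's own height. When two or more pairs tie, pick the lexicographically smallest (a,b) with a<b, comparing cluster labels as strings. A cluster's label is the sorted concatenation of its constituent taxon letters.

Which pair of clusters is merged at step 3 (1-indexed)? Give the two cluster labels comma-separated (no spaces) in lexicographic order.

1. join E+K (d=6) ⇒ EK; edges |E|=3, |K|=3
  updated: d(EK,I)=29/2, d(EK,N)=53/2, d(EK,O)=51/2, d(EK,R)=57/2
2. join EK+I (d=29/2) ⇒ EIK; edges |EK|=17/4, |I|=29/4
  updated: d(EIK,N)=68/3, d(EIK,O)=27, d(EIK,R)=91/3
3. join O+R (d=16) ⇒ OR; edges |O|=8, |R|=8
  updated: d(EIK,OR)=86/3, d(N,OR)=73/2
4. join EIK+N (d=68/3) ⇒ EIKN; edges |EIK|=49/12, |N|=34/3
  updated: d(EIKN,OR)=245/8
5. join EIKN+OR (d=245/8) ⇒ EIKNOR; edges |EIKN|=191/48, |OR|=117/16
final tree: ((((E:3,K:3):17/4,I:29/4):49/12,N:34/3):191/48,(O:8,R:8):117/16)
total length: 1445/24

O,R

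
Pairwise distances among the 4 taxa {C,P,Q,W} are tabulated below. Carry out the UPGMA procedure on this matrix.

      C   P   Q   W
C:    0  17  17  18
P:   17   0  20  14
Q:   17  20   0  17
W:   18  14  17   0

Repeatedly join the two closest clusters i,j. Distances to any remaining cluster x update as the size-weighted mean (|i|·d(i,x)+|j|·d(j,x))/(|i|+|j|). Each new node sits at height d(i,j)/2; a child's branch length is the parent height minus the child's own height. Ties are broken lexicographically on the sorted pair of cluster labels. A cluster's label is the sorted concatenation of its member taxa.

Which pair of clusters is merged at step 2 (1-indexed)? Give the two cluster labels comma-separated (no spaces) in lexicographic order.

C,Q

step 1: merge (P,W) at d=14; branch lengths P→7, W→7; new cluster PW
  updated: d(C,PW)=35/2, d(PW,Q)=37/2
step 2: merge (C,Q) at d=17; branch lengths C→17/2, Q→17/2; new cluster CQ
  updated: d(CQ,PW)=18
step 3: merge (CQ,PW) at d=18; branch lengths CQ→1/2, PW→2; new cluster CPQW
final tree: ((C:17/2,Q:17/2):1/2,(P:7,W:7):2)
total length: 67/2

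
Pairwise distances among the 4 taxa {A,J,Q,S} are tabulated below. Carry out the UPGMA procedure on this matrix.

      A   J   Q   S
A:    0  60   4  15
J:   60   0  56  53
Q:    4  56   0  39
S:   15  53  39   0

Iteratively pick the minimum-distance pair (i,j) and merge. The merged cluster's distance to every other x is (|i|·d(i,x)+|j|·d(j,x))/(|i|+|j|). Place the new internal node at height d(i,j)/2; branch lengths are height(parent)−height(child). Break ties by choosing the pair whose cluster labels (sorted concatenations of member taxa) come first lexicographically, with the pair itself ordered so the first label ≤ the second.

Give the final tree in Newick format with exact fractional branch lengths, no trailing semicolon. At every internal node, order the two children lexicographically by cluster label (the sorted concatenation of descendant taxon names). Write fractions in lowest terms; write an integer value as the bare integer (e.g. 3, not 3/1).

(((A:2,Q:2):23/2,S:27/2):44/3,J:169/6)

step 1: merge (A,Q) at d=4; branch lengths A→2, Q→2; new cluster AQ
  updated: d(AQ,J)=58, d(AQ,S)=27
step 2: merge (AQ,S) at d=27; branch lengths AQ→23/2, S→27/2; new cluster AQS
  updated: d(AQS,J)=169/3
step 3: merge (AQS,J) at d=169/3; branch lengths AQS→44/3, J→169/6; new cluster AJQS
final tree: (((A:2,Q:2):23/2,S:27/2):44/3,J:169/6)
total length: 431/6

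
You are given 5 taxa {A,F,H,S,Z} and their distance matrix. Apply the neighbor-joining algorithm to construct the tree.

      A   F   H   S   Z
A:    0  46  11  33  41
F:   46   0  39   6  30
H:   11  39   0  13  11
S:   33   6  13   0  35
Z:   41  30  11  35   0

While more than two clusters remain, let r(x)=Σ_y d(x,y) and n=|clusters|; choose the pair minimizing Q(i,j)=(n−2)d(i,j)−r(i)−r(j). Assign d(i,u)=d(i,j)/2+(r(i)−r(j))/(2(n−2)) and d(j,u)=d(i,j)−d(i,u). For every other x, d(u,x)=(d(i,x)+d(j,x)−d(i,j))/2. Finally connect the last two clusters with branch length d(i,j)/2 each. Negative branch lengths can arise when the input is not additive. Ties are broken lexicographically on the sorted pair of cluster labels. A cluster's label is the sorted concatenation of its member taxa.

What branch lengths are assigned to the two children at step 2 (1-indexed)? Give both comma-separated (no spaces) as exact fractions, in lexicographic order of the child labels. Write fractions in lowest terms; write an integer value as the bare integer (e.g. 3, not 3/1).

131/8,-43/8

iteration 1: select F,S (d=6, Q=-190); attach at lengths (26/3, -8/3); label the merged cluster FS
  updated: d(A,FS)=73/2, d(FS,H)=23, d(FS,Z)=59/2
iteration 2: select A,H (d=11, Q=-223/2); attach at lengths (131/8, -43/8); label the merged cluster AH
  updated: d(AH,FS)=97/4, d(AH,Z)=41/2
iteration 3: select AH,FS (d=97/4, Q=-297/4); attach at lengths (61/8, 133/8); label the merged cluster AFHS
  updated: d(AFHS,Z)=103/8
iteration 4: select AFHS,Z (d=103/8); attach at lengths (103/16, 103/16); label the merged cluster AFHSZ
final tree: (((A:131/8,H:-43/8):61/8,(F:26/3,S:-8/3):133/8):103/16,Z:103/16)
total length: 433/8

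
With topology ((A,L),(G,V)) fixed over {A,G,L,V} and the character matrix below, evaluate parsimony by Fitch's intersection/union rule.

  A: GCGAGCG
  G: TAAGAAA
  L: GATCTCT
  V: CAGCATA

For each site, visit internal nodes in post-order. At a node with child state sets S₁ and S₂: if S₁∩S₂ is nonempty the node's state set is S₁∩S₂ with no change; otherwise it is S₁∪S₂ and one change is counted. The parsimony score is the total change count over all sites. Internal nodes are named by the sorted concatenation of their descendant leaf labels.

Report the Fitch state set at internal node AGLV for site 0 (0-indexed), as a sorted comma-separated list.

C,G,T

[col 0] AL: children A:{G}, L:{G} ∩→ {G}; cost 0
[col 0] GV: children G:{T}, V:{C} ∪→ {C,T}; cost 1
[col 0] AGLV: children AL:{G}, GV:{C,T} ∪→ {C,G,T}; cost 1
[col 1] AL: children A:{C}, L:{A} ∪→ {A,C}; cost 1
[col 1] GV: children G:{A}, V:{A} ∩→ {A}; cost 0
[col 1] AGLV: children AL:{A,C}, GV:{A} ∩→ {A}; cost 0
[col 2] AL: children A:{G}, L:{T} ∪→ {G,T}; cost 1
[col 2] GV: children G:{A}, V:{G} ∪→ {A,G}; cost 1
[col 2] AGLV: children AL:{G,T}, GV:{A,G} ∩→ {G}; cost 0
[col 3] AL: children A:{A}, L:{C} ∪→ {A,C}; cost 1
[col 3] GV: children G:{G}, V:{C} ∪→ {C,G}; cost 1
[col 3] AGLV: children AL:{A,C}, GV:{C,G} ∩→ {C}; cost 0
[col 4] AL: children A:{G}, L:{T} ∪→ {G,T}; cost 1
[col 4] GV: children G:{A}, V:{A} ∩→ {A}; cost 0
[col 4] AGLV: children AL:{G,T}, GV:{A} ∪→ {A,G,T}; cost 1
[col 5] AL: children A:{C}, L:{C} ∩→ {C}; cost 0
[col 5] GV: children G:{A}, V:{T} ∪→ {A,T}; cost 1
[col 5] AGLV: children AL:{C}, GV:{A,T} ∪→ {A,C,T}; cost 1
[col 6] AL: children A:{G}, L:{T} ∪→ {G,T}; cost 1
[col 6] GV: children G:{A}, V:{A} ∩→ {A}; cost 0
[col 6] AGLV: children AL:{G,T}, GV:{A} ∪→ {A,G,T}; cost 1
per-site changes: [2, 1, 2, 2, 2, 2, 2]; total = 13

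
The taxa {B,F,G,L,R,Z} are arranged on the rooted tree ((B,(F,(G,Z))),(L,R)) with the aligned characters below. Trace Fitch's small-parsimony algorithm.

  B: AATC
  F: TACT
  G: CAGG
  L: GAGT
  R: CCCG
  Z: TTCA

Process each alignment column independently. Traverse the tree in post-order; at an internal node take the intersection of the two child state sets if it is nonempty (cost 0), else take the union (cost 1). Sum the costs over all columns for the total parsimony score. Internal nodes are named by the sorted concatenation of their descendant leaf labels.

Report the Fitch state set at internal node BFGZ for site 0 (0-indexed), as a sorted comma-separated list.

[col 0] GZ: children G:{C}, Z:{T} ∪→ {C,T}; cost 1
[col 0] FGZ: children F:{T}, GZ:{C,T} ∩→ {T}; cost 0
[col 0] BFGZ: children B:{A}, FGZ:{T} ∪→ {A,T}; cost 1
[col 0] LR: children L:{G}, R:{C} ∪→ {C,G}; cost 1
[col 0] BFGLRZ: children BFGZ:{A,T}, LR:{C,G} ∪→ {A,C,G,T}; cost 1
[col 1] GZ: children G:{A}, Z:{T} ∪→ {A,T}; cost 1
[col 1] FGZ: children F:{A}, GZ:{A,T} ∩→ {A}; cost 0
[col 1] BFGZ: children B:{A}, FGZ:{A} ∩→ {A}; cost 0
[col 1] LR: children L:{A}, R:{C} ∪→ {A,C}; cost 1
[col 1] BFGLRZ: children BFGZ:{A}, LR:{A,C} ∩→ {A}; cost 0
[col 2] GZ: children G:{G}, Z:{C} ∪→ {C,G}; cost 1
[col 2] FGZ: children F:{C}, GZ:{C,G} ∩→ {C}; cost 0
[col 2] BFGZ: children B:{T}, FGZ:{C} ∪→ {C,T}; cost 1
[col 2] LR: children L:{G}, R:{C} ∪→ {C,G}; cost 1
[col 2] BFGLRZ: children BFGZ:{C,T}, LR:{C,G} ∩→ {C}; cost 0
[col 3] GZ: children G:{G}, Z:{A} ∪→ {A,G}; cost 1
[col 3] FGZ: children F:{T}, GZ:{A,G} ∪→ {A,G,T}; cost 1
[col 3] BFGZ: children B:{C}, FGZ:{A,G,T} ∪→ {A,C,G,T}; cost 1
[col 3] LR: children L:{T}, R:{G} ∪→ {G,T}; cost 1
[col 3] BFGLRZ: children BFGZ:{A,C,G,T}, LR:{G,T} ∩→ {G,T}; cost 0
per-site changes: [4, 2, 3, 4]; total = 13

A,T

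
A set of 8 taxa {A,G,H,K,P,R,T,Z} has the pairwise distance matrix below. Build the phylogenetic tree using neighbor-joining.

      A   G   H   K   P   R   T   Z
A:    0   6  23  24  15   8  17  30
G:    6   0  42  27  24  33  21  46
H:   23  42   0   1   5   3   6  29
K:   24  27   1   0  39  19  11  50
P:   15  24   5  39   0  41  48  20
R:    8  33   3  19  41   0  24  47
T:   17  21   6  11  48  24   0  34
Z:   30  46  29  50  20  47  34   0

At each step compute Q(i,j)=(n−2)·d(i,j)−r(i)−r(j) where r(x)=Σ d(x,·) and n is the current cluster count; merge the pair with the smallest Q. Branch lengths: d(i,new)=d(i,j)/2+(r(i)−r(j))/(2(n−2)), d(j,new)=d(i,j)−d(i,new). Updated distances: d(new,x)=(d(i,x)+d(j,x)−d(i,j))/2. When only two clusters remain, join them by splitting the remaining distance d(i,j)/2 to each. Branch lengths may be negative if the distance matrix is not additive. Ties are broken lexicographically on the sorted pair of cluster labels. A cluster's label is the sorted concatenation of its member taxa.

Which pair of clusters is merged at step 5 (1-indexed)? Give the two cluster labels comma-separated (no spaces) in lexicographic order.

AGPZ,HR

step 1: merge (P,Z) at d=20, Q=-328; branch lengths P→14/3, Z→46/3; new cluster PZ
  updated: d(A,PZ)=25/2, d(G,PZ)=25, d(H,PZ)=7, d(K,PZ)=69/2, d(PZ,R)=34, d(PZ,T)=31
step 2: merge (A,G) at d=6, Q=-429/2; branch lengths A→-67/20, G→187/20; new cluster AG
  updated: d(AG,H)=59/2, d(AG,K)=45/2, d(AG,PZ)=63/4, d(AG,R)=35/2, d(AG,T)=16
step 3: merge (AG,PZ) at d=63/4, Q=-321/2; branch lengths AG→21/4, PZ→21/2; new cluster AGPZ
  updated: d(AGPZ,H)=83/8, d(AGPZ,K)=165/8, d(AGPZ,R)=143/8, d(AGPZ,T)=125/8
step 4: merge (H,R) at d=3, Q=-301/4; branch lengths H→-23/4, R→35/4; new cluster HR
  updated: d(AGPZ,HR)=101/8, d(HR,K)=17/2, d(HR,T)=27/2
step 5: merge (AGPZ,HR) at d=101/8, Q=-233/4; branch lengths AGPZ→79/8, HR→11/4; new cluster AGHPRZ
  updated: d(AGHPRZ,K)=33/4, d(AGHPRZ,T)=33/4
step 6: merge (AGHPRZ,K) at d=33/4, Q=-55/2; branch lengths AGHPRZ→11/4, K→11/2; new cluster AGHKPRZ
  updated: d(AGHKPRZ,T)=11/2
step 7: merge (AGHKPRZ,T) at d=11/2; branch lengths AGHKPRZ→11/4, T→11/4; new cluster AGHKPRTZ
final tree: (((((A:-67/20,G:187/20):21/4,(P:14/3,Z:46/3):21/2):79/8,(H:-23/4,R:35/4):11/4):11/4,K:11/2):11/4,T:11/4)
total length: 569/8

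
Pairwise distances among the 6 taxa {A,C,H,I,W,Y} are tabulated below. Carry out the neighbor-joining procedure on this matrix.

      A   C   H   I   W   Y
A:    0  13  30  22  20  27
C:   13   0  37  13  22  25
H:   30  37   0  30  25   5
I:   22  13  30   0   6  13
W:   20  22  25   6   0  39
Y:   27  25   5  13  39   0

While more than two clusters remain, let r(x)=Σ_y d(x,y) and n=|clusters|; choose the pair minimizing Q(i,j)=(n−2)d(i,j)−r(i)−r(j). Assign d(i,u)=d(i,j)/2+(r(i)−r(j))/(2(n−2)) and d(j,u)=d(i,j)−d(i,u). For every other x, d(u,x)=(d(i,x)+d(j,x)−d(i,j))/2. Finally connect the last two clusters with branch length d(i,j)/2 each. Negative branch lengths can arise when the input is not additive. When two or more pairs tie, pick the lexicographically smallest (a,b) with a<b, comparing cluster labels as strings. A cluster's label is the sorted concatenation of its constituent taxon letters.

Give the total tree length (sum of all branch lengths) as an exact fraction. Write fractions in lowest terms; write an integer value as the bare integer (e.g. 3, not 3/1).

399/8

1. join H+Y (d=5, Q=-216) ⇒ HY; edges |H|=19/4, |Y|=1/4
  updated: d(A,HY)=26, d(C,HY)=57/2, d(HY,I)=19, d(HY,W)=59/2
2. join I+W (d=6, Q=-239/2) ⇒ IW; edges |I|=1/12, |W|=71/12
  updated: d(A,IW)=18, d(C,IW)=29/2, d(HY,IW)=85/4
3. join A+C (d=13, Q=-87) ⇒ AC; edges |A|=27/4, |C|=25/4
  updated: d(AC,HY)=83/4, d(AC,IW)=39/4
4. join AC+HY (d=83/4, Q=-207/4) ⇒ ACHY; edges |AC|=37/8, |HY|=129/8
  updated: d(ACHY,IW)=41/8
5. join ACHY+IW (d=41/8) ⇒ ACHIWY; edges |ACHY|=41/16, |IW|=41/16
final tree: (((A:27/4,C:25/4):37/8,(H:19/4,Y:1/4):129/8):41/16,(I:1/12,W:71/12):41/16)
total length: 399/8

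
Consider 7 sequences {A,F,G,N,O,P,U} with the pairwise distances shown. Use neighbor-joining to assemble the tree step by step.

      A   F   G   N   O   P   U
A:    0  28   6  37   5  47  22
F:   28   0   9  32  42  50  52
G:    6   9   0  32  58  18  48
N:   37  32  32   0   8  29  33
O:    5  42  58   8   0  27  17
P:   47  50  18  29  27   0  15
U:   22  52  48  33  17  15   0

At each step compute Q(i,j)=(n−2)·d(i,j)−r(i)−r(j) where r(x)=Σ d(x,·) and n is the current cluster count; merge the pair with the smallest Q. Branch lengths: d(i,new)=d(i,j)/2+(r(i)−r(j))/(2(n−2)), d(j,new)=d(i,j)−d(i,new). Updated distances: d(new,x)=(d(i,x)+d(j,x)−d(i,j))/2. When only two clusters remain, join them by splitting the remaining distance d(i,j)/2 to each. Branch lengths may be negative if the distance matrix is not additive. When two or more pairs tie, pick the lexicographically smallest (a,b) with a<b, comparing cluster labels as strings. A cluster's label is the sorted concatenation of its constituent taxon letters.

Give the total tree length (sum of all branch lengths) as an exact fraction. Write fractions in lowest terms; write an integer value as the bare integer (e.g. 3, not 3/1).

step 1: merge (F,G) at d=9, Q=-339; branch lengths F→87/10, G→3/10; new cluster FG
  updated: d(A,FG)=25/2, d(FG,N)=55/2, d(FG,O)=91/2, d(FG,P)=59/2, d(FG,U)=91/2
step 2: merge (A,FG) at d=25/2, Q=-234; branch lengths A→13/8, FG→87/8; new cluster AFG
  updated: d(AFG,N)=26, d(AFG,O)=19, d(AFG,P)=32, d(AFG,U)=55/2
step 3: merge (P,U) at d=15, Q=-301/2; branch lengths P→37/4, U→23/4; new cluster PU
  updated: d(AFG,PU)=89/4, d(N,PU)=47/2, d(O,PU)=29/2
step 4: merge (AFG,PU) at d=89/4, Q=-83; branch lengths AFG→103/8, PU→75/8; new cluster AFGPU
  updated: d(AFGPU,N)=109/8, d(AFGPU,O)=45/8
step 5: merge (AFGPU,N) at d=109/8, Q=-109/4; branch lengths AFGPU→45/8, N→8; new cluster AFGNPU
  updated: d(AFGNPU,O)=0
step 6: merge (AFGNPU,O) at d=0; branch lengths AFGNPU→0, O→0; new cluster AFGNOPU
final tree: ((((A:13/8,(F:87/10,G:3/10):87/8):103/8,(P:37/4,U:23/4):75/8):45/8,N:8):0,O:0)
total length: 579/8

579/8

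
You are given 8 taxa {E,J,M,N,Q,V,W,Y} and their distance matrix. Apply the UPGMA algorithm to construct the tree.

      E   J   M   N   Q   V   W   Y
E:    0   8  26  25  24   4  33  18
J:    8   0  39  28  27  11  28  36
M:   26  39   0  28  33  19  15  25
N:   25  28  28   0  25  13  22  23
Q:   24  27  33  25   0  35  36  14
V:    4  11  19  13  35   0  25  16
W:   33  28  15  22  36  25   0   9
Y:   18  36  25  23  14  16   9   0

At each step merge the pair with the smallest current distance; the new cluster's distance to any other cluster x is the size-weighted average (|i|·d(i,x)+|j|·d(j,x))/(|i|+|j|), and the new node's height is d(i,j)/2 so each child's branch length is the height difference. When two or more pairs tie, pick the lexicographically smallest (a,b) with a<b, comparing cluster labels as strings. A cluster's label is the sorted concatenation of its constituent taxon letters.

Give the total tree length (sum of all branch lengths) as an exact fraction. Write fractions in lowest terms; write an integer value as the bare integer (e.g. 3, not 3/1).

12265/168

iteration 1: select E,V (d=4); attach at lengths (2, 2); label the merged cluster EV
  updated: d(EV,J)=19/2, d(EV,M)=45/2, d(EV,N)=19, d(EV,Q)=59/2, d(EV,W)=29, d(EV,Y)=17
iteration 2: select W,Y (d=9); attach at lengths (9/2, 9/2); label the merged cluster WY
  updated: d(EV,WY)=23, d(J,WY)=32, d(M,WY)=20, d(N,WY)=45/2, d(Q,WY)=25
iteration 3: select EV,J (d=19/2); attach at lengths (11/4, 19/4); label the merged cluster EJV
  updated: d(EJV,M)=28, d(EJV,N)=22, d(EJV,Q)=86/3, d(EJV,WY)=26
iteration 4: select M,WY (d=20); attach at lengths (10, 11/2); label the merged cluster MWY
  updated: d(EJV,MWY)=80/3, d(MWY,N)=73/3, d(MWY,Q)=83/3
iteration 5: select EJV,N (d=22); attach at lengths (25/4, 11); label the merged cluster EJNV
  updated: d(EJNV,MWY)=313/12, d(EJNV,Q)=111/4
iteration 6: select EJNV,MWY (d=313/12); attach at lengths (49/24, 73/24); label the merged cluster EJMNVWY
  updated: d(EJMNVWY,Q)=194/7
iteration 7: select EJMNVWY,Q (d=194/7); attach at lengths (137/168, 97/7); label the merged cluster EJMNQVWY
final tree: (((((E:2,V:2):11/4,J:19/4):25/4,N:11):49/24,(M:10,(W:9/2,Y:9/2):11/2):73/24):137/168,Q:97/7)
total length: 12265/168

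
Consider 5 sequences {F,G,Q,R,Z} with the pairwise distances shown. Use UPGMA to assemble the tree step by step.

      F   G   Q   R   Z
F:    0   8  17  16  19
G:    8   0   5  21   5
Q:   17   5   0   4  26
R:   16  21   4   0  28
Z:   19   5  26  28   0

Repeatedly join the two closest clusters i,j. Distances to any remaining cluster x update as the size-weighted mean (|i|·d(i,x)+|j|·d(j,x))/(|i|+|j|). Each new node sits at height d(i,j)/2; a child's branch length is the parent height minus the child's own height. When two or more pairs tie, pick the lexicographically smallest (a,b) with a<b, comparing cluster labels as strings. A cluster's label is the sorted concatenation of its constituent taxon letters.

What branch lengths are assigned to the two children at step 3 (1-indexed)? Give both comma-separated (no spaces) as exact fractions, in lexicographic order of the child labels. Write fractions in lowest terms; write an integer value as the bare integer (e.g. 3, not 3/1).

step 1: merge (Q,R) at d=4; branch lengths Q→2, R→2; new cluster QR
  updated: d(F,QR)=33/2, d(G,QR)=13, d(QR,Z)=27
step 2: merge (G,Z) at d=5; branch lengths G→5/2, Z→5/2; new cluster GZ
  updated: d(F,GZ)=27/2, d(GZ,QR)=20
step 3: merge (F,GZ) at d=27/2; branch lengths F→27/4, GZ→17/4; new cluster FGZ
  updated: d(FGZ,QR)=113/6
step 4: merge (FGZ,QR) at d=113/6; branch lengths FGZ→8/3, QR→89/12; new cluster FGQRZ
final tree: ((F:27/4,(G:5/2,Z:5/2):17/4):8/3,(Q:2,R:2):89/12)
total length: 361/12

27/4,17/4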